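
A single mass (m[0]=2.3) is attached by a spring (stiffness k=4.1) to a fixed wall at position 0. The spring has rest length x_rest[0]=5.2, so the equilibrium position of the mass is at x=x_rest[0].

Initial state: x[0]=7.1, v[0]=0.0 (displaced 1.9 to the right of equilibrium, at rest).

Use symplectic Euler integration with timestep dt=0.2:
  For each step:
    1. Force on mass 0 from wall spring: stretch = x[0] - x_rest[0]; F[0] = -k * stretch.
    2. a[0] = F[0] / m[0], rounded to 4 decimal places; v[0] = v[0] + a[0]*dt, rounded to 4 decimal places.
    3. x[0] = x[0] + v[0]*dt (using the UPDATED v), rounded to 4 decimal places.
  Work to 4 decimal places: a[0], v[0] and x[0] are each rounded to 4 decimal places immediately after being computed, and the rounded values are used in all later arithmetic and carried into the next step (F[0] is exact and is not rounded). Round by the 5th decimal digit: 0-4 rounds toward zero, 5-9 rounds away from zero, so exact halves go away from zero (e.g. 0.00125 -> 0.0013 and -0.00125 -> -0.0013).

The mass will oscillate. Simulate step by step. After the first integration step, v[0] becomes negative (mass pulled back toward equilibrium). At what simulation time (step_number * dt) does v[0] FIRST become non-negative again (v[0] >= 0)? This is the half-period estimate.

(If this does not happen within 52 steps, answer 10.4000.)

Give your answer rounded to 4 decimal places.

Step 0: x=[7.1000] v=[0.0000]
Step 1: x=[6.9645] v=[-0.6774]
Step 2: x=[6.7032] v=[-1.3065]
Step 3: x=[6.3347] v=[-1.8424]
Step 4: x=[5.8853] v=[-2.2469]
Step 5: x=[5.3871] v=[-2.4912]
Step 6: x=[4.8755] v=[-2.5579]
Step 7: x=[4.3871] v=[-2.4422]
Step 8: x=[3.9566] v=[-2.1524]
Step 9: x=[3.6148] v=[-1.7091]
Step 10: x=[3.3860] v=[-1.1439]
Step 11: x=[3.2866] v=[-0.4972]
Step 12: x=[3.3236] v=[0.1850]
First v>=0 after going negative at step 12, time=2.4000

Answer: 2.4000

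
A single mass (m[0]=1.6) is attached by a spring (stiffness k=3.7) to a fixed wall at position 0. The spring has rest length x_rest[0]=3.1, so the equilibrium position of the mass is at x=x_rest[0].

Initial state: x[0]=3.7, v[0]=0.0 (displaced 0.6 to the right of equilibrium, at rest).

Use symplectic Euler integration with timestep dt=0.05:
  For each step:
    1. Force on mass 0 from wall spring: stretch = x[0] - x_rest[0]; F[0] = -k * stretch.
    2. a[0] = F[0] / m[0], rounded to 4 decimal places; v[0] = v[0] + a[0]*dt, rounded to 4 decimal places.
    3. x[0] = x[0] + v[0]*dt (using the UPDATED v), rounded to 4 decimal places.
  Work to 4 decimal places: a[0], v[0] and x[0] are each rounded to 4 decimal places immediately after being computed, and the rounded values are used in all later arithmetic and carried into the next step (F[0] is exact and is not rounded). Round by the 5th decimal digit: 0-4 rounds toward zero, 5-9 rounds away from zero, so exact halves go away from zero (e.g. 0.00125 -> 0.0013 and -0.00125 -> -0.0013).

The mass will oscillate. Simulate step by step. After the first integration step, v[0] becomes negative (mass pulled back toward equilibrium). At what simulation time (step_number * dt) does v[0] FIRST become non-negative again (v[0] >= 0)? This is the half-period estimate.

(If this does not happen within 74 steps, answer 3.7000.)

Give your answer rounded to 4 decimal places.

Step 0: x=[3.7000] v=[0.0000]
Step 1: x=[3.6965] v=[-0.0694]
Step 2: x=[3.6896] v=[-0.1384]
Step 3: x=[3.6793] v=[-0.2066]
Step 4: x=[3.6656] v=[-0.2736]
Step 5: x=[3.6487] v=[-0.3390]
Step 6: x=[3.6286] v=[-0.4024]
Step 7: x=[3.6054] v=[-0.4635]
Step 8: x=[3.5793] v=[-0.5219]
Step 9: x=[3.5504] v=[-0.5773]
Step 10: x=[3.5189] v=[-0.6294]
Step 11: x=[3.4850] v=[-0.6778]
Step 12: x=[3.4489] v=[-0.7223]
Step 13: x=[3.4108] v=[-0.7626]
Step 14: x=[3.3709] v=[-0.7985]
Step 15: x=[3.3294] v=[-0.8298]
Step 16: x=[3.2866] v=[-0.8563]
Step 17: x=[3.2427] v=[-0.8779]
Step 18: x=[3.1980] v=[-0.8944]
Step 19: x=[3.1527] v=[-0.9057]
Step 20: x=[3.1071] v=[-0.9118]
Step 21: x=[3.0615] v=[-0.9126]
Step 22: x=[3.0161] v=[-0.9082]
Step 23: x=[2.9712] v=[-0.8985]
Step 24: x=[2.9270] v=[-0.8836]
Step 25: x=[2.8838] v=[-0.8636]
Step 26: x=[2.8419] v=[-0.8386]
Step 27: x=[2.8015] v=[-0.8088]
Step 28: x=[2.7628] v=[-0.7743]
Step 29: x=[2.7260] v=[-0.7353]
Step 30: x=[2.6914] v=[-0.6921]
Step 31: x=[2.6592] v=[-0.6449]
Step 32: x=[2.6295] v=[-0.5939]
Step 33: x=[2.6025] v=[-0.5395]
Step 34: x=[2.5784] v=[-0.4820]
Step 35: x=[2.5573] v=[-0.4217]
Step 36: x=[2.5394] v=[-0.3590]
Step 37: x=[2.5247] v=[-0.2942]
Step 38: x=[2.5133] v=[-0.2277]
Step 39: x=[2.5053] v=[-0.1599]
Step 40: x=[2.5007] v=[-0.0911]
Step 41: x=[2.4996] v=[-0.0218]
Step 42: x=[2.5020] v=[0.0476]
First v>=0 after going negative at step 42, time=2.1000

Answer: 2.1000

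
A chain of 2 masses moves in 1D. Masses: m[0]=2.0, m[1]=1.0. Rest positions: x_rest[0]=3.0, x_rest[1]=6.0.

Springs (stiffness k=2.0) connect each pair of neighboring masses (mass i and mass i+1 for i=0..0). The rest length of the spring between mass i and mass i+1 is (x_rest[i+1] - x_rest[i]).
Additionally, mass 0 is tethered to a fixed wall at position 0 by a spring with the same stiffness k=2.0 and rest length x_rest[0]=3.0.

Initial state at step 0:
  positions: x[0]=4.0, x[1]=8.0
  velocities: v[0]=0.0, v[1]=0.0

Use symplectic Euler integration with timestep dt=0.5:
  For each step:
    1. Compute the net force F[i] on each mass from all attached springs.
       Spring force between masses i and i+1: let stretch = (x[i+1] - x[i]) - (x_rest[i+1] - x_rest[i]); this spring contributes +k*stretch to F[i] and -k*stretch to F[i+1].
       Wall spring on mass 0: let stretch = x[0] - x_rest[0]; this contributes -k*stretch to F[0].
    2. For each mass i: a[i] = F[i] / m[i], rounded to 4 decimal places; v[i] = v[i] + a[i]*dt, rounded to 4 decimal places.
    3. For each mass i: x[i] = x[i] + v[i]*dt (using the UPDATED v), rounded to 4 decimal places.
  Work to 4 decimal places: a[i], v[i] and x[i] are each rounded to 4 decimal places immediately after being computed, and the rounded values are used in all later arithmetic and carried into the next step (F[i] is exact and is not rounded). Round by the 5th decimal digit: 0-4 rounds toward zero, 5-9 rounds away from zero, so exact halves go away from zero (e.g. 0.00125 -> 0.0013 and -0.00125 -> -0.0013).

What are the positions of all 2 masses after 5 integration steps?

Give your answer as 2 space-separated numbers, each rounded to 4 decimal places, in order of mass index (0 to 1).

Answer: 2.2344 5.2735

Derivation:
Step 0: x=[4.0000 8.0000] v=[0.0000 0.0000]
Step 1: x=[4.0000 7.5000] v=[0.0000 -1.0000]
Step 2: x=[3.8750 6.7500] v=[-0.2500 -1.5000]
Step 3: x=[3.5000 6.0625] v=[-0.7500 -1.3750]
Step 4: x=[2.8906 5.5938] v=[-1.2188 -0.9375]
Step 5: x=[2.2344 5.2735] v=[-1.3125 -0.6407]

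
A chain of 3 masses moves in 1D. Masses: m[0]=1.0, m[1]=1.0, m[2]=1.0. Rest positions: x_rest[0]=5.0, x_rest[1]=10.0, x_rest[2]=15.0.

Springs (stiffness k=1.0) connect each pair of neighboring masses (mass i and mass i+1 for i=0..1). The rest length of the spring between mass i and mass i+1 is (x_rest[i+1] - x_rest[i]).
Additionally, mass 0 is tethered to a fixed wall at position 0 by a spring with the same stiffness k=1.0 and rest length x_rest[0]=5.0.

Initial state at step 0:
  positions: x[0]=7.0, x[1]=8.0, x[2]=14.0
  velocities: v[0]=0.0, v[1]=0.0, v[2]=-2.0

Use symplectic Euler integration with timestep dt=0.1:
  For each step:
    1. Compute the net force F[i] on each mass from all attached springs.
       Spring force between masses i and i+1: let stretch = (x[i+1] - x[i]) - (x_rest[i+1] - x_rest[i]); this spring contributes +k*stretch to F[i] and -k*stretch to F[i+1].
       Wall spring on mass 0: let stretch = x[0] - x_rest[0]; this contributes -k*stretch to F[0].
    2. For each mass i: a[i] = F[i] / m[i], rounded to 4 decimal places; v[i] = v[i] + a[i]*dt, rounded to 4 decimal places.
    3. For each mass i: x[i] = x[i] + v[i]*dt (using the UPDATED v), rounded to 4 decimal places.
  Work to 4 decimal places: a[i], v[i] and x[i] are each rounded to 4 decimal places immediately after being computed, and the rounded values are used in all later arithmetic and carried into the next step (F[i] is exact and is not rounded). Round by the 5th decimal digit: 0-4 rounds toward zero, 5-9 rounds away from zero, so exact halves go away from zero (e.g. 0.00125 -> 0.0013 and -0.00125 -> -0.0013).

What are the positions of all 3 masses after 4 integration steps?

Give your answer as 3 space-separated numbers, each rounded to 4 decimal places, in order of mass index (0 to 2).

Step 0: x=[7.0000 8.0000 14.0000] v=[0.0000 0.0000 -2.0000]
Step 1: x=[6.9400 8.0500 13.7900] v=[-0.6000 0.5000 -2.1000]
Step 2: x=[6.8217 8.1463 13.5726] v=[-1.1830 0.9630 -2.1740]
Step 3: x=[6.6484 8.2836 13.3509] v=[-1.7327 1.3732 -2.2166]
Step 4: x=[6.4250 8.4552 13.1286] v=[-2.2340 1.7164 -2.2233]

Answer: 6.4250 8.4552 13.1286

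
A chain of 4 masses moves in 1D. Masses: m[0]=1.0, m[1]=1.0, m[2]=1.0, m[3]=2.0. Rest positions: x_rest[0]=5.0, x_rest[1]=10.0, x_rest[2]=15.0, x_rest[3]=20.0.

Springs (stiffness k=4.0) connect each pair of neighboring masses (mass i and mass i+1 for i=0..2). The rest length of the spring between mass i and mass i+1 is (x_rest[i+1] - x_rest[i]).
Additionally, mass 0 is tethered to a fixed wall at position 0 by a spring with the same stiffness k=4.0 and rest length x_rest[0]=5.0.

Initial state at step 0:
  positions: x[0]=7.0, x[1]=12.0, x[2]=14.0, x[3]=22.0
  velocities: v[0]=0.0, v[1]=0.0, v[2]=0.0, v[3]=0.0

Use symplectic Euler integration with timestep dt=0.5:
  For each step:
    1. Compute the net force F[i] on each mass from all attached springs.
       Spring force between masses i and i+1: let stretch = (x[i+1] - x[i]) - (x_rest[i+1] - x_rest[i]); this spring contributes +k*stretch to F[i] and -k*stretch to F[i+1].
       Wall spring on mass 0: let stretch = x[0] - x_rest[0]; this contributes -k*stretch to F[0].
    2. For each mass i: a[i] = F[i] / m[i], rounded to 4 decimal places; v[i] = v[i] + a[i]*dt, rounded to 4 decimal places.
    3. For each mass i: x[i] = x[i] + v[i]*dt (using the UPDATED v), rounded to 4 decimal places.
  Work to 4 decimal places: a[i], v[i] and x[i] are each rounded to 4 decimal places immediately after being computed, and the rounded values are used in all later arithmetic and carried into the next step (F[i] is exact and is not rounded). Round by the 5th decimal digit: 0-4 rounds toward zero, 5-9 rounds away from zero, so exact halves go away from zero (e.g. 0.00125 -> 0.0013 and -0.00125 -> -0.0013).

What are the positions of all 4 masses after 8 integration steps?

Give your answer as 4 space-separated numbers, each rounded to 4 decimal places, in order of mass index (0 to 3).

Answer: 4.7813 9.4532 13.3516 18.9258

Derivation:
Step 0: x=[7.0000 12.0000 14.0000 22.0000] v=[0.0000 0.0000 0.0000 0.0000]
Step 1: x=[5.0000 9.0000 20.0000 20.5000] v=[-4.0000 -6.0000 12.0000 -3.0000]
Step 2: x=[2.0000 13.0000 15.5000 21.2500] v=[-6.0000 8.0000 -9.0000 1.5000]
Step 3: x=[8.0000 8.5000 14.2500 21.6250] v=[12.0000 -9.0000 -2.5000 0.7500]
Step 4: x=[6.5000 9.2500 14.6250 20.8125] v=[-3.0000 1.5000 0.7500 -1.6250]
Step 5: x=[1.2500 12.6250 15.8125 19.4063] v=[-10.5000 6.7500 2.3750 -2.8125]
Step 6: x=[6.1250 7.8125 17.4063 18.7032] v=[9.7500 -9.6250 3.1876 -1.4063]
Step 7: x=[6.5625 10.9063 10.7032 19.8516] v=[0.8750 6.1876 -13.4062 2.2968]
Step 8: x=[4.7813 9.4532 13.3516 18.9258] v=[-3.5624 -2.9062 5.2968 -1.8516]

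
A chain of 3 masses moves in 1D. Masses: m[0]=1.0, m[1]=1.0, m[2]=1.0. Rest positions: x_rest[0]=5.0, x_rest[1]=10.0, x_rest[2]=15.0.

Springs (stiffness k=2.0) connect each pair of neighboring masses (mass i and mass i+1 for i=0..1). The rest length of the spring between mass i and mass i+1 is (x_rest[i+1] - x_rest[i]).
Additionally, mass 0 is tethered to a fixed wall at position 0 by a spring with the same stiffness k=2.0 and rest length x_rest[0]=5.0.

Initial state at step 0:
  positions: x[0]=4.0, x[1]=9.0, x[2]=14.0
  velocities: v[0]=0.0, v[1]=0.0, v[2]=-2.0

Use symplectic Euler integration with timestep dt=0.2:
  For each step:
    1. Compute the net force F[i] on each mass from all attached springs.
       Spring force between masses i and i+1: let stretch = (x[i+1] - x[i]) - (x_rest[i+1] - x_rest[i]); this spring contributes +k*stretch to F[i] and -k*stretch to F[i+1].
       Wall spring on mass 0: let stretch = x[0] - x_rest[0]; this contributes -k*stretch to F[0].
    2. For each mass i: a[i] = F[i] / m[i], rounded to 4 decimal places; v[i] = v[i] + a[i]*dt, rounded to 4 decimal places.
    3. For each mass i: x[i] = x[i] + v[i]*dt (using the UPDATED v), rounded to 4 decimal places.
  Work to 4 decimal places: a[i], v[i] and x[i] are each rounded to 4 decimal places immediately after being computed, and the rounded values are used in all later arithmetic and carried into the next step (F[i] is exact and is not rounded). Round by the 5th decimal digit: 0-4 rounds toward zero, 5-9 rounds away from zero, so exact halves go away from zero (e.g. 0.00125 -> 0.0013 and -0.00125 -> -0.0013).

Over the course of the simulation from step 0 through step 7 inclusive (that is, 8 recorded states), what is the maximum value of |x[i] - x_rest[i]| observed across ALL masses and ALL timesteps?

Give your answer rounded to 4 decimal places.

Step 0: x=[4.0000 9.0000 14.0000] v=[0.0000 0.0000 -2.0000]
Step 1: x=[4.0800 9.0000 13.6000] v=[0.4000 0.0000 -2.0000]
Step 2: x=[4.2272 8.9744 13.2320] v=[0.7360 -0.1280 -1.8400]
Step 3: x=[4.4160 8.9096 12.9234] v=[0.9440 -0.3238 -1.5430]
Step 4: x=[4.6110 8.8065 12.6937] v=[0.9750 -0.5157 -1.1485]
Step 5: x=[4.7728 8.6787 12.5530] v=[0.8088 -0.6390 -0.7034]
Step 6: x=[4.8652 8.5484 12.5024] v=[0.4620 -0.6516 -0.2531]
Step 7: x=[4.8630 8.4397 12.5355] v=[-0.0108 -0.5433 0.1653]
Max displacement = 2.4976

Answer: 2.4976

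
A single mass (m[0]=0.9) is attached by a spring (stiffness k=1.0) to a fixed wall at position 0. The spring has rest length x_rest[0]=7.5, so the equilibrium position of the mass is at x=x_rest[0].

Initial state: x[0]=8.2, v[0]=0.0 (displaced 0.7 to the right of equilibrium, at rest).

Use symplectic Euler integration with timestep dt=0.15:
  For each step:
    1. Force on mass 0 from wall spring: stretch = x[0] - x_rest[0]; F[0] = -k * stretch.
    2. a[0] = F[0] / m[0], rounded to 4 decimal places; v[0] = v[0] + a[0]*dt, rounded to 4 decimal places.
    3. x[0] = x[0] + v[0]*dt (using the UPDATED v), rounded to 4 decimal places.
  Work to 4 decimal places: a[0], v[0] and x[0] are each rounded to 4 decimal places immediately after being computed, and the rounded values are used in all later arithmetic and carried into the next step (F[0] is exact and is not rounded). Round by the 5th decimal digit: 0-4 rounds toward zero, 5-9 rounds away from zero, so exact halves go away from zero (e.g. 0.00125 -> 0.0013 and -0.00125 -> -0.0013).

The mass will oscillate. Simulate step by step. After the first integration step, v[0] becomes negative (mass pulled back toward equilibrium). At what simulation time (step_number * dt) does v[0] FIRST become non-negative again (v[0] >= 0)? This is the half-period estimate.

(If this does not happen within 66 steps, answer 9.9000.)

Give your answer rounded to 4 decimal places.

Answer: 3.0000

Derivation:
Step 0: x=[8.2000] v=[0.0000]
Step 1: x=[8.1825] v=[-0.1167]
Step 2: x=[8.1479] v=[-0.2304]
Step 3: x=[8.0971] v=[-0.3384]
Step 4: x=[8.0314] v=[-0.4379]
Step 5: x=[7.9524] v=[-0.5265]
Step 6: x=[7.8621] v=[-0.6019]
Step 7: x=[7.7628] v=[-0.6622]
Step 8: x=[7.6569] v=[-0.7060]
Step 9: x=[7.5471] v=[-0.7321]
Step 10: x=[7.4361] v=[-0.7399]
Step 11: x=[7.3267] v=[-0.7293]
Step 12: x=[7.2216] v=[-0.7004]
Step 13: x=[7.1235] v=[-0.6540]
Step 14: x=[7.0348] v=[-0.5913]
Step 15: x=[6.9577] v=[-0.5138]
Step 16: x=[6.8942] v=[-0.4234]
Step 17: x=[6.8458] v=[-0.3224]
Step 18: x=[6.8138] v=[-0.2134]
Step 19: x=[6.7990] v=[-0.0990]
Step 20: x=[6.8017] v=[0.0178]
First v>=0 after going negative at step 20, time=3.0000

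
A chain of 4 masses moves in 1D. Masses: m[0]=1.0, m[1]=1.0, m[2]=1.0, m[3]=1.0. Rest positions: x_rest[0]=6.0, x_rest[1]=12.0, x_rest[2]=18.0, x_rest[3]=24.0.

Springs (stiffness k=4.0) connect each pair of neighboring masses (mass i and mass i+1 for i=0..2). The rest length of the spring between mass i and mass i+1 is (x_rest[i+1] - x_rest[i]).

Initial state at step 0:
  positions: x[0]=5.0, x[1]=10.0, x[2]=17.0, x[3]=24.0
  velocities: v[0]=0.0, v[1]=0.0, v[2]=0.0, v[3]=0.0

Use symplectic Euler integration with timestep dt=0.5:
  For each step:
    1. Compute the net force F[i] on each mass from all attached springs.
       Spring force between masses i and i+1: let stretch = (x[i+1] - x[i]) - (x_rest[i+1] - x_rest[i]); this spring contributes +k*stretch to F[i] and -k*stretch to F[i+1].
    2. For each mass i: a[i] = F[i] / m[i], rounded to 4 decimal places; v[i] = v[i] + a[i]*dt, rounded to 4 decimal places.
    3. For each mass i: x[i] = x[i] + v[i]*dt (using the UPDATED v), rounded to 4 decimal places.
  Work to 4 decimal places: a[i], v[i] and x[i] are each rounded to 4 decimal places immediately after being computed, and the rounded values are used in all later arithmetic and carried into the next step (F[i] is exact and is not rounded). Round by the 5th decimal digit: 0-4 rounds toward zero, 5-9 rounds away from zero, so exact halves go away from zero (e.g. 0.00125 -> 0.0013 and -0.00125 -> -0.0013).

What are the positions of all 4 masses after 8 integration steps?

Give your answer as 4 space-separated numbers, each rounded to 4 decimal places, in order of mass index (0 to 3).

Answer: 5.0000 10.0000 17.0000 24.0000

Derivation:
Step 0: x=[5.0000 10.0000 17.0000 24.0000] v=[0.0000 0.0000 0.0000 0.0000]
Step 1: x=[4.0000 12.0000 17.0000 23.0000] v=[-2.0000 4.0000 0.0000 -2.0000]
Step 2: x=[5.0000 11.0000 18.0000 22.0000] v=[2.0000 -2.0000 2.0000 -2.0000]
Step 3: x=[6.0000 11.0000 16.0000 23.0000] v=[2.0000 0.0000 -4.0000 2.0000]
Step 4: x=[6.0000 11.0000 16.0000 23.0000] v=[0.0000 0.0000 0.0000 0.0000]
Step 5: x=[5.0000 11.0000 18.0000 22.0000] v=[-2.0000 0.0000 4.0000 -2.0000]
Step 6: x=[4.0000 12.0000 17.0000 23.0000] v=[-2.0000 2.0000 -2.0000 2.0000]
Step 7: x=[5.0000 10.0000 17.0000 24.0000] v=[2.0000 -4.0000 0.0000 2.0000]
Step 8: x=[5.0000 10.0000 17.0000 24.0000] v=[0.0000 0.0000 0.0000 0.0000]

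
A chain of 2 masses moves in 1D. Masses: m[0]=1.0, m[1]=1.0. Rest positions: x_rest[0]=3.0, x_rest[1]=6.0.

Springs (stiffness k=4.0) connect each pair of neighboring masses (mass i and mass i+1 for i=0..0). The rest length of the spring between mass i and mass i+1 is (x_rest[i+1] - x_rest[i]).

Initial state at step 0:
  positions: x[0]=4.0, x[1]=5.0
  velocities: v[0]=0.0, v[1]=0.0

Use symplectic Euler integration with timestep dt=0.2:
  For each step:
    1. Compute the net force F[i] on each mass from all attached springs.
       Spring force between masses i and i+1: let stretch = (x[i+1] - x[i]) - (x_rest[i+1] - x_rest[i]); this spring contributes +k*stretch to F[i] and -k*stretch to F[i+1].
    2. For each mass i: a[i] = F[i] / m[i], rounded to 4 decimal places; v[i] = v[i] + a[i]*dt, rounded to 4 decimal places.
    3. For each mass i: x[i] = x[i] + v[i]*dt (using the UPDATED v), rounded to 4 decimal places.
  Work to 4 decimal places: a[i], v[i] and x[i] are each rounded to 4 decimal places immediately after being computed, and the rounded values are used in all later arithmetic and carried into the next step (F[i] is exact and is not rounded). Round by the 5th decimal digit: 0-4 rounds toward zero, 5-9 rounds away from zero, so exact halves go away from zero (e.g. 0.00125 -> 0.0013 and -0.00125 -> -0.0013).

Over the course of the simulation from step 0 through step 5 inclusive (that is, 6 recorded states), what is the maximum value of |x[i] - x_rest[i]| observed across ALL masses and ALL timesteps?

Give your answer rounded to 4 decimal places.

Answer: 1.0425

Derivation:
Step 0: x=[4.0000 5.0000] v=[0.0000 0.0000]
Step 1: x=[3.6800 5.3200] v=[-1.6000 1.6000]
Step 2: x=[3.1424 5.8576] v=[-2.6880 2.6880]
Step 3: x=[2.5592 6.4408] v=[-2.9158 2.9158]
Step 4: x=[2.1171 6.8829] v=[-2.2105 2.2105]
Step 5: x=[1.9575 7.0425] v=[-0.7979 0.7979]
Max displacement = 1.0425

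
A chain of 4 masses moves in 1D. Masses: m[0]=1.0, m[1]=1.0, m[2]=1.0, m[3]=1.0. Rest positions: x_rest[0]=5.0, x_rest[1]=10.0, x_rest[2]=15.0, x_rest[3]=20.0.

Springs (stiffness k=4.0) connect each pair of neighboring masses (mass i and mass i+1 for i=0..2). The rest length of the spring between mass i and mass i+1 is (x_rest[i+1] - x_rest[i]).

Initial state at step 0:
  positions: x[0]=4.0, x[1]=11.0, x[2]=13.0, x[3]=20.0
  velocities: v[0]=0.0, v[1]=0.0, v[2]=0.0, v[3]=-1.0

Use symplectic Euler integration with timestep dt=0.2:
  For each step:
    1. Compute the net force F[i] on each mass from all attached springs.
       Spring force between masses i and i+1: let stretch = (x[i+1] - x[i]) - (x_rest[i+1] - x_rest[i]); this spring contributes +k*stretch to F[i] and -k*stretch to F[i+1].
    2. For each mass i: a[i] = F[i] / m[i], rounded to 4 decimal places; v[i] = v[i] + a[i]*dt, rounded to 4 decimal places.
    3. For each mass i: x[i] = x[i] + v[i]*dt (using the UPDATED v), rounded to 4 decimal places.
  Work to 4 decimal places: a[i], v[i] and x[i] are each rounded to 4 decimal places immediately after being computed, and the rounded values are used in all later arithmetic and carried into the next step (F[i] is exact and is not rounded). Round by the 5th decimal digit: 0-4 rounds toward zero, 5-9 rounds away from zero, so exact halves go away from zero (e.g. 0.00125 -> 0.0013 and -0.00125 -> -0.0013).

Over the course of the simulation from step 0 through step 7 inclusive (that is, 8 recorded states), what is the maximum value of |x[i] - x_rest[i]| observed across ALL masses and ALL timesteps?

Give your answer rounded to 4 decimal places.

Step 0: x=[4.0000 11.0000 13.0000 20.0000] v=[0.0000 0.0000 0.0000 -1.0000]
Step 1: x=[4.3200 10.2000 13.8000 19.4800] v=[1.6000 -4.0000 4.0000 -2.6000]
Step 2: x=[4.7808 9.0352 14.9328 18.8512] v=[2.3040 -5.8240 5.6640 -3.1440]
Step 3: x=[5.1223 8.1333 15.7489 18.3955] v=[1.7075 -4.5094 4.0806 -2.2787]
Step 4: x=[5.1456 7.9682 15.7700 18.3163] v=[0.1163 -0.8257 0.1054 -0.3960]
Step 5: x=[4.8205 8.5997 14.9502 18.6297] v=[-1.6256 3.1577 -4.0990 1.5670]
Step 6: x=[4.3001 9.6426 13.7030 19.1544] v=[-2.6022 5.2147 -6.2358 2.6234]
Step 7: x=[3.8345 10.4804 12.6784 19.6069] v=[-2.3282 4.1890 -5.1230 2.2623]
Max displacement = 2.3216

Answer: 2.3216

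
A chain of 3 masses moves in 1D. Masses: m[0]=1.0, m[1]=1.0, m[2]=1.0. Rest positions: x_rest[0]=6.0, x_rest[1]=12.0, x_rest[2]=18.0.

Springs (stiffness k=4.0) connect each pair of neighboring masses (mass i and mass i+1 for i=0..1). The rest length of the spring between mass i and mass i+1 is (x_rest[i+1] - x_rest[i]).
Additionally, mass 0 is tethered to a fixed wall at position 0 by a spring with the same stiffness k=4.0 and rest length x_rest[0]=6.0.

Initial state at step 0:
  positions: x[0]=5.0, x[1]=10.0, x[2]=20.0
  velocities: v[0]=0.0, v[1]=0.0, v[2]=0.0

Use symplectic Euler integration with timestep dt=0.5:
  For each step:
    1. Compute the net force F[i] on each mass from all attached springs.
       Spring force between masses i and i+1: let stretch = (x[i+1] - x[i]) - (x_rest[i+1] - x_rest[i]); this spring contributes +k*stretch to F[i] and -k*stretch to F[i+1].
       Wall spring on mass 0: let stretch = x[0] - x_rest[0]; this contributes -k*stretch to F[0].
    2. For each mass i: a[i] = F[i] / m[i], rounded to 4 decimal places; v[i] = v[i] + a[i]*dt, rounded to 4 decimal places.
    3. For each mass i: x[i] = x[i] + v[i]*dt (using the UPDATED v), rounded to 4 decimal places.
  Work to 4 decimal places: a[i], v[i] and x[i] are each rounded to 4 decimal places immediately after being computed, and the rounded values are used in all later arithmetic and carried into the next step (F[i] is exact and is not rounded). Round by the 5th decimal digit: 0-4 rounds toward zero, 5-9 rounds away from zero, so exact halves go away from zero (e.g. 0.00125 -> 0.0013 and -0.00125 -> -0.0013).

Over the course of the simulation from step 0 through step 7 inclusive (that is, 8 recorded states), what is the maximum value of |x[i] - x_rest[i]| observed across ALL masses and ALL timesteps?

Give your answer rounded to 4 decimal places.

Step 0: x=[5.0000 10.0000 20.0000] v=[0.0000 0.0000 0.0000]
Step 1: x=[5.0000 15.0000 16.0000] v=[0.0000 10.0000 -8.0000]
Step 2: x=[10.0000 11.0000 17.0000] v=[10.0000 -8.0000 2.0000]
Step 3: x=[6.0000 12.0000 18.0000] v=[-8.0000 2.0000 2.0000]
Step 4: x=[2.0000 13.0000 19.0000] v=[-8.0000 2.0000 2.0000]
Step 5: x=[7.0000 9.0000 20.0000] v=[10.0000 -8.0000 2.0000]
Step 6: x=[7.0000 14.0000 16.0000] v=[0.0000 10.0000 -8.0000]
Step 7: x=[7.0000 14.0000 16.0000] v=[0.0000 0.0000 0.0000]
Max displacement = 4.0000

Answer: 4.0000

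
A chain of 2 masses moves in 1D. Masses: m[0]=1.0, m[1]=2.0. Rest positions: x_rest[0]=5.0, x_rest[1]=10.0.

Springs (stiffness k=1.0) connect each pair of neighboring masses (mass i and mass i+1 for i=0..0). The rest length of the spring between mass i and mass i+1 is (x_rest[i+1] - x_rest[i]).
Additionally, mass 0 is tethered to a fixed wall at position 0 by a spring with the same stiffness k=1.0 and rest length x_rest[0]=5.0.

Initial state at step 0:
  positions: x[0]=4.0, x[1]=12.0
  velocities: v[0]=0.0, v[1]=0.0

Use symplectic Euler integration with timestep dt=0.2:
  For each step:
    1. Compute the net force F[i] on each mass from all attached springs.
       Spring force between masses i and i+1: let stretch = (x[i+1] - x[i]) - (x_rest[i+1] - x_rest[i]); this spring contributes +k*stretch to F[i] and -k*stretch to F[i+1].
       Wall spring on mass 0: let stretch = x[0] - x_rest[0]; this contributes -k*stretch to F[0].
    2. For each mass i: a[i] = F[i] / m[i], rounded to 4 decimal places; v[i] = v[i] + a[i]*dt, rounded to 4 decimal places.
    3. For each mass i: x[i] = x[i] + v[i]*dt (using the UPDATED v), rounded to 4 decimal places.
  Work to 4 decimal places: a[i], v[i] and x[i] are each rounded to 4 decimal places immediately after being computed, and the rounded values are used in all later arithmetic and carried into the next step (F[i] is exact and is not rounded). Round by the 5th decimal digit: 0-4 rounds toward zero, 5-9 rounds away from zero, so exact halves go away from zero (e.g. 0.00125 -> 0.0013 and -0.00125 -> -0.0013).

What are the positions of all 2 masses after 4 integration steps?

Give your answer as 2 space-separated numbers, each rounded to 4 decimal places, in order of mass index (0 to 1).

Answer: 5.3816 11.4633

Derivation:
Step 0: x=[4.0000 12.0000] v=[0.0000 0.0000]
Step 1: x=[4.1600 11.9400] v=[0.8000 -0.3000]
Step 2: x=[4.4648 11.8244] v=[1.5240 -0.5780]
Step 3: x=[4.8854 11.6616] v=[2.1030 -0.8140]
Step 4: x=[5.3816 11.4633] v=[2.4812 -0.9916]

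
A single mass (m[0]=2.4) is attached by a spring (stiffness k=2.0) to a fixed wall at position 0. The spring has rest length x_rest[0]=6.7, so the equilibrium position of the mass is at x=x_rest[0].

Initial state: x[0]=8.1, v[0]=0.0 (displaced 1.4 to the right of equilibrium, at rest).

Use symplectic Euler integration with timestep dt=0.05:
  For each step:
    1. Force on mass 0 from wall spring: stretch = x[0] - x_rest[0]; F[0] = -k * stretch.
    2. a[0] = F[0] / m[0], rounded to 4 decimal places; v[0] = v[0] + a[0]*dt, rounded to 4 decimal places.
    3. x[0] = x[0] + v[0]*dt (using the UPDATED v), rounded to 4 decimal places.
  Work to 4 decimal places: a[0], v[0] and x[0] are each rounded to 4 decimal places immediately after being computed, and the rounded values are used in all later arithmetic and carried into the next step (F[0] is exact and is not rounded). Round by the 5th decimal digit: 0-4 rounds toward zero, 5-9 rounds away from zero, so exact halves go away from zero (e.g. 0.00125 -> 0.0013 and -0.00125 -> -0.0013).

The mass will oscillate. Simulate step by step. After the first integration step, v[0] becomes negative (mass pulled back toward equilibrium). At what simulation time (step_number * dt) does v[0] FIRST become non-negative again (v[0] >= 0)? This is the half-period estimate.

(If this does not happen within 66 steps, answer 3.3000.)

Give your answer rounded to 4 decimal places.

Answer: 3.3000

Derivation:
Step 0: x=[8.1000] v=[0.0000]
Step 1: x=[8.0971] v=[-0.0583]
Step 2: x=[8.0913] v=[-0.1165]
Step 3: x=[8.0826] v=[-0.1745]
Step 4: x=[8.0710] v=[-0.2321]
Step 5: x=[8.0565] v=[-0.2892]
Step 6: x=[8.0392] v=[-0.3457]
Step 7: x=[8.0191] v=[-0.4015]
Step 8: x=[7.9963] v=[-0.4565]
Step 9: x=[7.9708] v=[-0.5105]
Step 10: x=[7.9426] v=[-0.5635]
Step 11: x=[7.9118] v=[-0.6153]
Step 12: x=[7.8785] v=[-0.6658]
Step 13: x=[7.8428] v=[-0.7149]
Step 14: x=[7.8047] v=[-0.7625]
Step 15: x=[7.7643] v=[-0.8085]
Step 16: x=[7.7217] v=[-0.8528]
Step 17: x=[7.6769] v=[-0.8954]
Step 18: x=[7.6301] v=[-0.9361]
Step 19: x=[7.5814] v=[-0.9749]
Step 20: x=[7.5308] v=[-1.0116]
Step 21: x=[7.4785] v=[-1.0462]
Step 22: x=[7.4246] v=[-1.0786]
Step 23: x=[7.3692] v=[-1.1088]
Step 24: x=[7.3124] v=[-1.1367]
Step 25: x=[7.2543] v=[-1.1622]
Step 26: x=[7.1950] v=[-1.1853]
Step 27: x=[7.1347] v=[-1.2059]
Step 28: x=[7.0735] v=[-1.2240]
Step 29: x=[7.0115] v=[-1.2396]
Step 30: x=[6.9489] v=[-1.2526]
Step 31: x=[6.8858] v=[-1.2630]
Step 32: x=[6.8223] v=[-1.2707]
Step 33: x=[6.7585] v=[-1.2758]
Step 34: x=[6.6946] v=[-1.2782]
Step 35: x=[6.6307] v=[-1.2780]
Step 36: x=[6.5669] v=[-1.2751]
Step 37: x=[6.5034] v=[-1.2696]
Step 38: x=[6.4403] v=[-1.2614]
Step 39: x=[6.3778] v=[-1.2506]
Step 40: x=[6.3159] v=[-1.2372]
Step 41: x=[6.2548] v=[-1.2212]
Step 42: x=[6.1947] v=[-1.2027]
Step 43: x=[6.1356] v=[-1.1816]
Step 44: x=[6.0777] v=[-1.1581]
Step 45: x=[6.0211] v=[-1.1322]
Step 46: x=[5.9659] v=[-1.1039]
Step 47: x=[5.9122] v=[-1.0733]
Step 48: x=[5.8602] v=[-1.0405]
Step 49: x=[5.8099] v=[-1.0055]
Step 50: x=[5.7615] v=[-0.9684]
Step 51: x=[5.7150] v=[-0.9293]
Step 52: x=[5.6706] v=[-0.8883]
Step 53: x=[5.6283] v=[-0.8454]
Step 54: x=[5.5883] v=[-0.8007]
Step 55: x=[5.5506] v=[-0.7544]
Step 56: x=[5.5153] v=[-0.7065]
Step 57: x=[5.4824] v=[-0.6571]
Step 58: x=[5.4521] v=[-0.6064]
Step 59: x=[5.4244] v=[-0.5544]
Step 60: x=[5.3993] v=[-0.5013]
Step 61: x=[5.3769] v=[-0.4471]
Step 62: x=[5.3573] v=[-0.3920]
Step 63: x=[5.3405] v=[-0.3361]
Step 64: x=[5.3265] v=[-0.2795]
Step 65: x=[5.3154] v=[-0.2223]
Step 66: x=[5.3072] v=[-0.1646]
v[0] did not become non-negative within 66 steps; using fallback time=3.3000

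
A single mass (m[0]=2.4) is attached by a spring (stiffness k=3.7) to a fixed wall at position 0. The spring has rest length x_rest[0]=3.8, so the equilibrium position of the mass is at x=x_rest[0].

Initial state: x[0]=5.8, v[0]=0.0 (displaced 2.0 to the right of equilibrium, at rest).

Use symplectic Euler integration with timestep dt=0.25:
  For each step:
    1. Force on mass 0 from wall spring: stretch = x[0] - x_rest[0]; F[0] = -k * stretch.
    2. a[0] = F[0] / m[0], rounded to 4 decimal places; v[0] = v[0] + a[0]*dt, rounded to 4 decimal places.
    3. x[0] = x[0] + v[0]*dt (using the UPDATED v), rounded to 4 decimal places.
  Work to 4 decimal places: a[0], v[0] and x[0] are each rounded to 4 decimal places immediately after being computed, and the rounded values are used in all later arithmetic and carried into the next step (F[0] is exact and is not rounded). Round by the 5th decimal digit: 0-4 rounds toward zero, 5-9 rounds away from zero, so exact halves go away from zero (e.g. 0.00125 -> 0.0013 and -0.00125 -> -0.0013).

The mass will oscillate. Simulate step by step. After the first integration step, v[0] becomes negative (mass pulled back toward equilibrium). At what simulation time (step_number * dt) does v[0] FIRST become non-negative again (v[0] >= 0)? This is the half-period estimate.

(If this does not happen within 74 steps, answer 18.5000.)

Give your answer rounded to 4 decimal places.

Step 0: x=[5.8000] v=[0.0000]
Step 1: x=[5.6073] v=[-0.7708]
Step 2: x=[5.2405] v=[-1.4674]
Step 3: x=[4.7349] v=[-2.0226]
Step 4: x=[4.1392] v=[-2.3829]
Step 5: x=[3.5108] v=[-2.5136]
Step 6: x=[2.9103] v=[-2.4021]
Step 7: x=[2.3955] v=[-2.0592]
Step 8: x=[2.0160] v=[-1.5179]
Step 9: x=[1.8084] v=[-0.8303]
Step 10: x=[1.7927] v=[-0.0627]
Step 11: x=[1.9705] v=[0.7110]
First v>=0 after going negative at step 11, time=2.7500

Answer: 2.7500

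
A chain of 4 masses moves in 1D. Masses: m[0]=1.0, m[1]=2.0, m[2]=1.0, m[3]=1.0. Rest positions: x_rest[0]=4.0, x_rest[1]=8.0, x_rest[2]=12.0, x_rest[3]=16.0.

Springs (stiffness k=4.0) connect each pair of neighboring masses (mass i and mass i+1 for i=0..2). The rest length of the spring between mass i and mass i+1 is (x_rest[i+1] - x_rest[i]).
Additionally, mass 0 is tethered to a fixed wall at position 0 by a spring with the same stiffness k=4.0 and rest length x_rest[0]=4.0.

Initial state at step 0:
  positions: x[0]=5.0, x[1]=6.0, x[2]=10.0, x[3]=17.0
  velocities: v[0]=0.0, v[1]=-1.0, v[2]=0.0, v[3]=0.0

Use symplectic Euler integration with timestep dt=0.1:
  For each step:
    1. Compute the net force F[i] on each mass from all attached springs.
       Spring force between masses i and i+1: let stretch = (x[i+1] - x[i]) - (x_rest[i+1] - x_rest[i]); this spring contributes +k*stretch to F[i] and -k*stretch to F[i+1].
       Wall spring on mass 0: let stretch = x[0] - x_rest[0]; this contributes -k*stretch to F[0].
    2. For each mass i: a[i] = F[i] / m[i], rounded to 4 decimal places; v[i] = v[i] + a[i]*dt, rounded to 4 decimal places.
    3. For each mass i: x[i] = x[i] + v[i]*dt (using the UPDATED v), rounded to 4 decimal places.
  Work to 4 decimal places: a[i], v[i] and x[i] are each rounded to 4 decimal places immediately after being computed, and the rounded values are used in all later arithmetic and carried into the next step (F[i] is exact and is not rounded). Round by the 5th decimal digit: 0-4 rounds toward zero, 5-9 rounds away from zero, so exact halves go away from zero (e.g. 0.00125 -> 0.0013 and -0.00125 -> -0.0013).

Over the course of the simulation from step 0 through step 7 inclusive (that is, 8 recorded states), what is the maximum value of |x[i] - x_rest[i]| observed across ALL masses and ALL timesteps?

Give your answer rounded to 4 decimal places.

Answer: 2.0400

Derivation:
Step 0: x=[5.0000 6.0000 10.0000 17.0000] v=[0.0000 -1.0000 0.0000 0.0000]
Step 1: x=[4.8400 5.9600 10.1200 16.8800] v=[-1.6000 -0.4000 1.2000 -1.2000]
Step 2: x=[4.5312 5.9808 10.3440 16.6496] v=[-3.0880 0.2080 2.2400 -2.3040]
Step 3: x=[4.0991 6.0599 10.6457 16.3270] v=[-4.3206 0.7907 3.0170 -3.2262]
Step 4: x=[3.5815 6.1915 10.9912 15.9371] v=[-5.1759 1.3157 3.4552 -3.8987]
Step 5: x=[3.0251 6.3669 11.3426 15.5094] v=[-5.5645 1.7536 3.5137 -4.2771]
Step 6: x=[2.4813 6.5749 11.6616 15.0750] v=[-5.4378 2.0804 3.1901 -4.3438]
Step 7: x=[2.0020 6.8028 11.9137 14.6641] v=[-4.7929 2.2790 2.5208 -4.1092]
Max displacement = 2.0400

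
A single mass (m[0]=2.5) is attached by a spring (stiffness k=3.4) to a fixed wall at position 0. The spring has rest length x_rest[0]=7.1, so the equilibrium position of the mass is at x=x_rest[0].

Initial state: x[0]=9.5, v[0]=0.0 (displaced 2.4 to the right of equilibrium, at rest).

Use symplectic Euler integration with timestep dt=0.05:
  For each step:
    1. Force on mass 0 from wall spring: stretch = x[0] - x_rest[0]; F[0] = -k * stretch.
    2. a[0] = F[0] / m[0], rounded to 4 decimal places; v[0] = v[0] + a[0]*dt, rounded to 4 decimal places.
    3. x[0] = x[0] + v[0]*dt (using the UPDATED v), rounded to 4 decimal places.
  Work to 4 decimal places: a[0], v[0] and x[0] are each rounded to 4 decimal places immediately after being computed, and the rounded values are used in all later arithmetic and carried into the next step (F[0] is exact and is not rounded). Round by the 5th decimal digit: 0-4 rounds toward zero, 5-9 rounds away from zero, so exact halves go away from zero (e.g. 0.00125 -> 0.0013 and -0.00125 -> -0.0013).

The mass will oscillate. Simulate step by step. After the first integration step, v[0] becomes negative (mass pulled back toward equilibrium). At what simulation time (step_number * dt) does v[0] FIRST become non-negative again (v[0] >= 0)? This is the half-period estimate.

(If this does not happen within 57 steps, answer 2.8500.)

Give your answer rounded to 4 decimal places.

Step 0: x=[9.5000] v=[0.0000]
Step 1: x=[9.4918] v=[-0.1632]
Step 2: x=[9.4755] v=[-0.3258]
Step 3: x=[9.4511] v=[-0.4873]
Step 4: x=[9.4187] v=[-0.6472]
Step 5: x=[9.3785] v=[-0.8049]
Step 6: x=[9.3305] v=[-0.9598]
Step 7: x=[9.2749] v=[-1.1115]
Step 8: x=[9.2119] v=[-1.2594]
Step 9: x=[9.1418] v=[-1.4030]
Step 10: x=[9.0647] v=[-1.5418]
Step 11: x=[8.9809] v=[-1.6754]
Step 12: x=[8.8907] v=[-1.8033]
Step 13: x=[8.7944] v=[-1.9251]
Step 14: x=[8.6924] v=[-2.0403]
Step 15: x=[8.5850] v=[-2.1486]
Step 16: x=[8.4725] v=[-2.2496]
Step 17: x=[8.3554] v=[-2.3429]
Step 18: x=[8.2340] v=[-2.4283]
Step 19: x=[8.1087] v=[-2.5054]
Step 20: x=[7.9800] v=[-2.5740]
Step 21: x=[7.8483] v=[-2.6338]
Step 22: x=[7.7141] v=[-2.6847]
Step 23: x=[7.5778] v=[-2.7265]
Step 24: x=[7.4399] v=[-2.7590]
Step 25: x=[7.3008] v=[-2.7821]
Step 26: x=[7.1610] v=[-2.7958]
Step 27: x=[7.0210] v=[-2.8000]
Step 28: x=[6.8813] v=[-2.7946]
Step 29: x=[6.7423] v=[-2.7797]
Step 30: x=[6.6045] v=[-2.7554]
Step 31: x=[6.4684] v=[-2.7217]
Step 32: x=[6.3345] v=[-2.6788]
Step 33: x=[6.2032] v=[-2.6267]
Step 34: x=[6.0749] v=[-2.5657]
Step 35: x=[5.9501] v=[-2.4960]
Step 36: x=[5.8292] v=[-2.4178]
Step 37: x=[5.7126] v=[-2.3314]
Step 38: x=[5.6007] v=[-2.2371]
Step 39: x=[5.4939] v=[-2.1352]
Step 40: x=[5.3926] v=[-2.0260]
Step 41: x=[5.2971] v=[-1.9099]
Step 42: x=[5.2077] v=[-1.7873]
Step 43: x=[5.1248] v=[-1.6586]
Step 44: x=[5.0486] v=[-1.5243]
Step 45: x=[4.9794] v=[-1.3848]
Step 46: x=[4.9174] v=[-1.2406]
Step 47: x=[4.8628] v=[-1.0922]
Step 48: x=[4.8158] v=[-0.9401]
Step 49: x=[4.7766] v=[-0.7848]
Step 50: x=[4.7453] v=[-0.6268]
Step 51: x=[4.7220] v=[-0.4667]
Step 52: x=[4.7068] v=[-0.3050]
Step 53: x=[4.6997] v=[-0.1423]
Step 54: x=[4.7007] v=[0.0209]
First v>=0 after going negative at step 54, time=2.7000

Answer: 2.7000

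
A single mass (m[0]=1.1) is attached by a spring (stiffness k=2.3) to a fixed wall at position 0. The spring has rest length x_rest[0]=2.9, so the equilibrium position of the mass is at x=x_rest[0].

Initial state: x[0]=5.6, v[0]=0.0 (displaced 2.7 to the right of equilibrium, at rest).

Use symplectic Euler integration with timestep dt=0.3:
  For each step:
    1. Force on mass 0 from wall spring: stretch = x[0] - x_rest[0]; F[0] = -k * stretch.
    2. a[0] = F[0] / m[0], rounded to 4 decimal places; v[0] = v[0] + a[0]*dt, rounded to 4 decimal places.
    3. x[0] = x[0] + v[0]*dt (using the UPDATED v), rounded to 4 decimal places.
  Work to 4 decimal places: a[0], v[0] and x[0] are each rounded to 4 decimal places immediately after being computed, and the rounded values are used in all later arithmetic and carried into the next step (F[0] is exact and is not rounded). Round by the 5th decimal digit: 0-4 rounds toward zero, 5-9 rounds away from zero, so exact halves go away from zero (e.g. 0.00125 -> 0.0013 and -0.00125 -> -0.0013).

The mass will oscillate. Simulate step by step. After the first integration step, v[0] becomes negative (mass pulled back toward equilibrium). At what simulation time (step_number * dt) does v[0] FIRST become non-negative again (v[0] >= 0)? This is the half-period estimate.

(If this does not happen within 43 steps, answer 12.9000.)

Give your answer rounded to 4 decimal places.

Step 0: x=[5.6000] v=[0.0000]
Step 1: x=[5.0919] v=[-1.6937]
Step 2: x=[4.1713] v=[-3.0686]
Step 3: x=[3.0115] v=[-3.8661]
Step 4: x=[1.8307] v=[-3.9360]
Step 5: x=[0.8511] v=[-3.2653]
Step 6: x=[0.2571] v=[-1.9801]
Step 7: x=[0.1604] v=[-0.3223]
Step 8: x=[0.5793] v=[1.3962]
First v>=0 after going negative at step 8, time=2.4000

Answer: 2.4000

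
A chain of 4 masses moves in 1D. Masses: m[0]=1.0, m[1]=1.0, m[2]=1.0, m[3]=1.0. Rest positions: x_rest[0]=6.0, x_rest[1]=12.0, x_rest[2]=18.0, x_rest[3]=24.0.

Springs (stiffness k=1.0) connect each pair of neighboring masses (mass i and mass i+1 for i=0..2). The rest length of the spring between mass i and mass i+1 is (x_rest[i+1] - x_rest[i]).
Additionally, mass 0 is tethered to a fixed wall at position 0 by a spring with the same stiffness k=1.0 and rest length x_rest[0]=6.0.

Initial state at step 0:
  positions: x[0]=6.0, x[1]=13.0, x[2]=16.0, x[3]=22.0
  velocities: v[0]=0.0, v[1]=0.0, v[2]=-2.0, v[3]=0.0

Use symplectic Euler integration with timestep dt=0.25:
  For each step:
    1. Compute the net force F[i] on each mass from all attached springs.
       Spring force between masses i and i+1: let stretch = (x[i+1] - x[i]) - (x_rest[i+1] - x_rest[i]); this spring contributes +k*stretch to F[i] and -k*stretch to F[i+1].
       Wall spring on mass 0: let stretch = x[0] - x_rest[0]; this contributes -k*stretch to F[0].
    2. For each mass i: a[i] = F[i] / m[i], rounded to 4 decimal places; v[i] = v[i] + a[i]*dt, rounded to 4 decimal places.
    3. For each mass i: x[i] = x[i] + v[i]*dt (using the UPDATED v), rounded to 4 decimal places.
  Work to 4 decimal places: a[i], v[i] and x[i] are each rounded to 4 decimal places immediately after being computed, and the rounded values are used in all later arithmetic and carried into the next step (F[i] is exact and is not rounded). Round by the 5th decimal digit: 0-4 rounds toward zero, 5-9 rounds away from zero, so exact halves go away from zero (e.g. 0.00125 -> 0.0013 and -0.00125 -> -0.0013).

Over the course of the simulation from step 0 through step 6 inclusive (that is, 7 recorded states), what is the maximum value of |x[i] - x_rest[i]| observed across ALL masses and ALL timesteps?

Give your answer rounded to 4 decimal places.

Answer: 2.4167

Derivation:
Step 0: x=[6.0000 13.0000 16.0000 22.0000] v=[0.0000 0.0000 -2.0000 0.0000]
Step 1: x=[6.0625 12.7500 15.6875 22.0000] v=[0.2500 -1.0000 -1.2500 0.0000]
Step 2: x=[6.1641 12.2656 15.5859 21.9805] v=[0.4063 -1.9375 -0.4063 -0.0781]
Step 3: x=[6.2618 11.6074 15.6765 21.9363] v=[0.3907 -2.6328 0.3623 -0.1768]
Step 4: x=[6.3022 10.8694 15.9040 21.8759] v=[0.1617 -2.9519 0.9100 -0.2418]
Step 5: x=[6.2342 10.1606 16.1901 21.8172] v=[-0.2721 -2.8351 1.1443 -0.2348]
Step 6: x=[6.0219 9.5833 16.4510 21.7818] v=[-0.8491 -2.3093 1.0437 -0.1416]
Max displacement = 2.4167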